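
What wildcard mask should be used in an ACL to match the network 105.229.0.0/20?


Subnet mask: 255.255.240.0
Wildcard = 255.255.255.255 - subnet mask
255 - 255 = 0
255 - 255 = 0
255 - 240 = 15
255 - 0 = 255
Wildcard: 0.0.15.255


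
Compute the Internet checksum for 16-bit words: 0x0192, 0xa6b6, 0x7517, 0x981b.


Sum all words (with carry folding):
+ 0x0192 = 0x0192
+ 0xa6b6 = 0xa848
+ 0x7517 = 0x1d60
+ 0x981b = 0xb57b
One's complement: ~0xb57b
Checksum = 0x4a84


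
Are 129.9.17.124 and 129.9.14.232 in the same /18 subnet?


Mask: 255.255.192.0
129.9.17.124 AND mask = 129.9.0.0
129.9.14.232 AND mask = 129.9.0.0
Yes, same subnet (129.9.0.0)


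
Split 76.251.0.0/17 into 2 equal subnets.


New prefix = 17 + 1 = 18
Each subnet has 16384 addresses
  76.251.0.0/18
  76.251.64.0/18
Subnets: 76.251.0.0/18, 76.251.64.0/18


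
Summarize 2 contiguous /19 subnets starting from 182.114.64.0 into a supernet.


Original prefix: /19
Number of subnets: 2 = 2^1
New prefix = 19 - 1 = 18
Supernet: 182.114.64.0/18


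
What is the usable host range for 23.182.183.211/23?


Network: 23.182.182.0
Broadcast: 23.182.183.255
First usable = network + 1
Last usable = broadcast - 1
Range: 23.182.182.1 to 23.182.183.254


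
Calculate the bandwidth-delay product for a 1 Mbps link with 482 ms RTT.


BDP = bandwidth * RTT
= 1 Mbps * 482 ms
= 1 * 1e6 * 482 / 1000 bits
= 482000 bits
= 60250 bytes
= 58.8379 KB
BDP = 482000 bits (60250 bytes)


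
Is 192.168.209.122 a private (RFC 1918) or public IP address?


RFC 1918 private ranges:
  10.0.0.0/8 (10.0.0.0 - 10.255.255.255)
  172.16.0.0/12 (172.16.0.0 - 172.31.255.255)
  192.168.0.0/16 (192.168.0.0 - 192.168.255.255)
Private (in 192.168.0.0/16)


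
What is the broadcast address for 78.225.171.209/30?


Network: 78.225.171.208/30
Host bits = 2
Set all host bits to 1:
Broadcast: 78.225.171.211


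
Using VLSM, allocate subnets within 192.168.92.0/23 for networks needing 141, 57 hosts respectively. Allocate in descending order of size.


141 hosts -> /24 (254 usable): 192.168.92.0/24
57 hosts -> /26 (62 usable): 192.168.93.0/26
Allocation: 192.168.92.0/24 (141 hosts, 254 usable); 192.168.93.0/26 (57 hosts, 62 usable)


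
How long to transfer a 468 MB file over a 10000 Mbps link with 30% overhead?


Effective throughput = 10000 * (1 - 30/100) = 7000 Mbps
File size in Mb = 468 * 8 = 3744 Mb
Time = 3744 / 7000
Time = 0.5349 seconds


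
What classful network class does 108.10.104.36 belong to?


First octet: 108
Binary: 01101100
0xxxxxxx -> Class A (1-126)
Class A, default mask 255.0.0.0 (/8)


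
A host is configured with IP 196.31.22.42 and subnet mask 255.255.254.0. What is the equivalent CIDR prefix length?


Binary: 11111111.11111111.11111110.00000000
Count leading 1s
Prefix: /23


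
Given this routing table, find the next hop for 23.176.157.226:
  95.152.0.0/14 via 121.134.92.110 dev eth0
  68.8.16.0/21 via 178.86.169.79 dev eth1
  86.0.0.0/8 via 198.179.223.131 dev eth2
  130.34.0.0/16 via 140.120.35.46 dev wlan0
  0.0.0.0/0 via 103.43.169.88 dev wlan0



Longest prefix match for 23.176.157.226:
  /14 95.152.0.0: no
  /21 68.8.16.0: no
  /8 86.0.0.0: no
  /16 130.34.0.0: no
  /0 0.0.0.0: MATCH
Selected: next-hop 103.43.169.88 via wlan0 (matched /0)


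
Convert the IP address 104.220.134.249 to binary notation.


104 = 01101000
220 = 11011100
134 = 10000110
249 = 11111001
Binary: 01101000.11011100.10000110.11111001


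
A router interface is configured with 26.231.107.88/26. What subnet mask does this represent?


/26 means 26 network bits, 6 host bits
Binary: 11111111111111111111111111000000
Mask: 255.255.255.192


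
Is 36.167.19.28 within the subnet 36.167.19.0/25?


Subnet network: 36.167.19.0
Test IP AND mask: 36.167.19.0
Yes, 36.167.19.28 is in 36.167.19.0/25


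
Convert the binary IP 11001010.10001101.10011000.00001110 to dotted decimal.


11001010 = 202
10001101 = 141
10011000 = 152
00001110 = 14
IP: 202.141.152.14


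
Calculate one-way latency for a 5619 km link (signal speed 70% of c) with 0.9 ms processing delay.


Speed = 0.7 * 3e5 km/s = 210000 km/s
Propagation delay = 5619 / 210000 = 0.0268 s = 26.7571 ms
Processing delay = 0.9 ms
Total one-way latency = 27.6571 ms


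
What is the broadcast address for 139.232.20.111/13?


Network: 139.232.0.0/13
Host bits = 19
Set all host bits to 1:
Broadcast: 139.239.255.255


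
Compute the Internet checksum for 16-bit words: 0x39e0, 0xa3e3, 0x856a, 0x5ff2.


Sum all words (with carry folding):
+ 0x39e0 = 0x39e0
+ 0xa3e3 = 0xddc3
+ 0x856a = 0x632e
+ 0x5ff2 = 0xc320
One's complement: ~0xc320
Checksum = 0x3cdf


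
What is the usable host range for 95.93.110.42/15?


Network: 95.92.0.0
Broadcast: 95.93.255.255
First usable = network + 1
Last usable = broadcast - 1
Range: 95.92.0.1 to 95.93.255.254


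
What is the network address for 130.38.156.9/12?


IP:   10000010.00100110.10011100.00001001
Mask: 11111111.11110000.00000000.00000000
AND operation:
Net:  10000010.00100000.00000000.00000000
Network: 130.32.0.0/12


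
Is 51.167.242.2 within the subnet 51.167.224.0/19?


Subnet network: 51.167.224.0
Test IP AND mask: 51.167.224.0
Yes, 51.167.242.2 is in 51.167.224.0/19


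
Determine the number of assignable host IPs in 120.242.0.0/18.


Host bits = 32 - 18 = 14
Total addresses = 2^14 = 16384
Usable = total - 2 (network and broadcast)
Usable hosts: 16382


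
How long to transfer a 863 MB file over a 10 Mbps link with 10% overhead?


Effective throughput = 10 * (1 - 10/100) = 9 Mbps
File size in Mb = 863 * 8 = 6904 Mb
Time = 6904 / 9
Time = 767.1111 seconds


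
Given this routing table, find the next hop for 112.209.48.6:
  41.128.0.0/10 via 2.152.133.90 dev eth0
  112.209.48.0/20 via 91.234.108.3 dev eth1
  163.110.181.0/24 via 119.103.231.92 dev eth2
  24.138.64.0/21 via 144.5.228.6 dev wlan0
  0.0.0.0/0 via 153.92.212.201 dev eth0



Longest prefix match for 112.209.48.6:
  /10 41.128.0.0: no
  /20 112.209.48.0: MATCH
  /24 163.110.181.0: no
  /21 24.138.64.0: no
  /0 0.0.0.0: MATCH
Selected: next-hop 91.234.108.3 via eth1 (matched /20)


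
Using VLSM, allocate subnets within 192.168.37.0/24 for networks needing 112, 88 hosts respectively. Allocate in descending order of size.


112 hosts -> /25 (126 usable): 192.168.37.0/25
88 hosts -> /25 (126 usable): 192.168.37.128/25
Allocation: 192.168.37.0/25 (112 hosts, 126 usable); 192.168.37.128/25 (88 hosts, 126 usable)


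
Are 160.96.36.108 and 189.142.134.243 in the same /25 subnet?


Mask: 255.255.255.128
160.96.36.108 AND mask = 160.96.36.0
189.142.134.243 AND mask = 189.142.134.128
No, different subnets (160.96.36.0 vs 189.142.134.128)


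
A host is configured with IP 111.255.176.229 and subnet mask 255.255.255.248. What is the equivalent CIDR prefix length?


Binary: 11111111.11111111.11111111.11111000
Count leading 1s
Prefix: /29


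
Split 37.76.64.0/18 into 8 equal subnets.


New prefix = 18 + 3 = 21
Each subnet has 2048 addresses
  37.76.64.0/21
  37.76.72.0/21
  37.76.80.0/21
  37.76.88.0/21
  37.76.96.0/21
  37.76.104.0/21
  37.76.112.0/21
  37.76.120.0/21
Subnets: 37.76.64.0/21, 37.76.72.0/21, 37.76.80.0/21, 37.76.88.0/21, 37.76.96.0/21, 37.76.104.0/21, 37.76.112.0/21, 37.76.120.0/21


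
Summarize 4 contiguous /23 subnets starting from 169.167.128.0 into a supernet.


Original prefix: /23
Number of subnets: 4 = 2^2
New prefix = 23 - 2 = 21
Supernet: 169.167.128.0/21


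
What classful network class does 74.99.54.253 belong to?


First octet: 74
Binary: 01001010
0xxxxxxx -> Class A (1-126)
Class A, default mask 255.0.0.0 (/8)


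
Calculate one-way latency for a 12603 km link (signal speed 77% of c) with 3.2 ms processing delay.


Speed = 0.77 * 3e5 km/s = 231000 km/s
Propagation delay = 12603 / 231000 = 0.0546 s = 54.5584 ms
Processing delay = 3.2 ms
Total one-way latency = 57.7584 ms


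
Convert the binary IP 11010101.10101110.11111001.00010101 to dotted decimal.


11010101 = 213
10101110 = 174
11111001 = 249
00010101 = 21
IP: 213.174.249.21


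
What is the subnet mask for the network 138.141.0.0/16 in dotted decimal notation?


/16 means 16 network bits, 16 host bits
Binary: 11111111111111110000000000000000
Mask: 255.255.0.0


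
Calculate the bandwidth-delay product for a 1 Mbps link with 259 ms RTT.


BDP = bandwidth * RTT
= 1 Mbps * 259 ms
= 1 * 1e6 * 259 / 1000 bits
= 259000 bits
= 32375 bytes
= 31.6162 KB
BDP = 259000 bits (32375 bytes)


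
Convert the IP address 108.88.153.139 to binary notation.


108 = 01101100
88 = 01011000
153 = 10011001
139 = 10001011
Binary: 01101100.01011000.10011001.10001011


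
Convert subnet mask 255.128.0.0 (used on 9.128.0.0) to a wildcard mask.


Subnet mask: 255.128.0.0
Wildcard = 255.255.255.255 - subnet mask
255 - 255 = 0
255 - 128 = 127
255 - 0 = 255
255 - 0 = 255
Wildcard: 0.127.255.255


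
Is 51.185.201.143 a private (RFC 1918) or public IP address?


RFC 1918 private ranges:
  10.0.0.0/8 (10.0.0.0 - 10.255.255.255)
  172.16.0.0/12 (172.16.0.0 - 172.31.255.255)
  192.168.0.0/16 (192.168.0.0 - 192.168.255.255)
Public (not in any RFC 1918 range)


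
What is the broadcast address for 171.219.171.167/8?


Network: 171.0.0.0/8
Host bits = 24
Set all host bits to 1:
Broadcast: 171.255.255.255


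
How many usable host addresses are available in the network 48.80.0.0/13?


Host bits = 32 - 13 = 19
Total addresses = 2^19 = 524288
Usable = total - 2 (network and broadcast)
Usable hosts: 524286


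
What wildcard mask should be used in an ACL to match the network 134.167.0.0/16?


Subnet mask: 255.255.0.0
Wildcard = 255.255.255.255 - subnet mask
255 - 255 = 0
255 - 255 = 0
255 - 0 = 255
255 - 0 = 255
Wildcard: 0.0.255.255


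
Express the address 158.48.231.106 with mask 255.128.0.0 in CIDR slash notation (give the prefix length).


Binary: 11111111.10000000.00000000.00000000
Count leading 1s
Prefix: /9


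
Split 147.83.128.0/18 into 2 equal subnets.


New prefix = 18 + 1 = 19
Each subnet has 8192 addresses
  147.83.128.0/19
  147.83.160.0/19
Subnets: 147.83.128.0/19, 147.83.160.0/19


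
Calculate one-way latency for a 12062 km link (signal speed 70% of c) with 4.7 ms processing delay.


Speed = 0.7 * 3e5 km/s = 210000 km/s
Propagation delay = 12062 / 210000 = 0.0574 s = 57.4381 ms
Processing delay = 4.7 ms
Total one-way latency = 62.1381 ms


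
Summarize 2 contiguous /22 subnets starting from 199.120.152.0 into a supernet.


Original prefix: /22
Number of subnets: 2 = 2^1
New prefix = 22 - 1 = 21
Supernet: 199.120.152.0/21


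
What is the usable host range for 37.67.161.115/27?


Network: 37.67.161.96
Broadcast: 37.67.161.127
First usable = network + 1
Last usable = broadcast - 1
Range: 37.67.161.97 to 37.67.161.126


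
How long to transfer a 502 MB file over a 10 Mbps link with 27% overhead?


Effective throughput = 10 * (1 - 27/100) = 7.3 Mbps
File size in Mb = 502 * 8 = 4016 Mb
Time = 4016 / 7.3
Time = 550.137 seconds


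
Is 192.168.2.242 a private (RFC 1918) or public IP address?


RFC 1918 private ranges:
  10.0.0.0/8 (10.0.0.0 - 10.255.255.255)
  172.16.0.0/12 (172.16.0.0 - 172.31.255.255)
  192.168.0.0/16 (192.168.0.0 - 192.168.255.255)
Private (in 192.168.0.0/16)


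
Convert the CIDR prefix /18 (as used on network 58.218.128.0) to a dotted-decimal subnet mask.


/18 means 18 network bits, 14 host bits
Binary: 11111111111111111100000000000000
Mask: 255.255.192.0


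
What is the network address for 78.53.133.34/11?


IP:   01001110.00110101.10000101.00100010
Mask: 11111111.11100000.00000000.00000000
AND operation:
Net:  01001110.00100000.00000000.00000000
Network: 78.32.0.0/11


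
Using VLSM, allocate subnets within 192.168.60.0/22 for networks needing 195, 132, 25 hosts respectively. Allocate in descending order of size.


195 hosts -> /24 (254 usable): 192.168.60.0/24
132 hosts -> /24 (254 usable): 192.168.61.0/24
25 hosts -> /27 (30 usable): 192.168.62.0/27
Allocation: 192.168.60.0/24 (195 hosts, 254 usable); 192.168.61.0/24 (132 hosts, 254 usable); 192.168.62.0/27 (25 hosts, 30 usable)


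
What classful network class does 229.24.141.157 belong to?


First octet: 229
Binary: 11100101
1110xxxx -> Class D (224-239)
Class D (multicast), default mask N/A


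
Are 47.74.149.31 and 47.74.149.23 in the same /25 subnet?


Mask: 255.255.255.128
47.74.149.31 AND mask = 47.74.149.0
47.74.149.23 AND mask = 47.74.149.0
Yes, same subnet (47.74.149.0)


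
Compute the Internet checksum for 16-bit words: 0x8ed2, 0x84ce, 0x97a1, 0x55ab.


Sum all words (with carry folding):
+ 0x8ed2 = 0x8ed2
+ 0x84ce = 0x13a1
+ 0x97a1 = 0xab42
+ 0x55ab = 0x00ee
One's complement: ~0x00ee
Checksum = 0xff11


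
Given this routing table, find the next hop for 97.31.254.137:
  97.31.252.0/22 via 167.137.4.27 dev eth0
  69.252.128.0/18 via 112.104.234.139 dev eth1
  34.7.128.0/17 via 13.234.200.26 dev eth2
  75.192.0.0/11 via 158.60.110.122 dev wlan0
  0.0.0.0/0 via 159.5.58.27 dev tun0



Longest prefix match for 97.31.254.137:
  /22 97.31.252.0: MATCH
  /18 69.252.128.0: no
  /17 34.7.128.0: no
  /11 75.192.0.0: no
  /0 0.0.0.0: MATCH
Selected: next-hop 167.137.4.27 via eth0 (matched /22)


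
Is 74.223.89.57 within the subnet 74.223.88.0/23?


Subnet network: 74.223.88.0
Test IP AND mask: 74.223.88.0
Yes, 74.223.89.57 is in 74.223.88.0/23


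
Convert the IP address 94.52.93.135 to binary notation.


94 = 01011110
52 = 00110100
93 = 01011101
135 = 10000111
Binary: 01011110.00110100.01011101.10000111


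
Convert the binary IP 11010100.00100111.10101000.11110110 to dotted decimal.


11010100 = 212
00100111 = 39
10101000 = 168
11110110 = 246
IP: 212.39.168.246


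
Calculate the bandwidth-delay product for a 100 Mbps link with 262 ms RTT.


BDP = bandwidth * RTT
= 100 Mbps * 262 ms
= 100 * 1e6 * 262 / 1000 bits
= 26200000 bits
= 3275000 bytes
= 3198.2422 KB
BDP = 26200000 bits (3275000 bytes)


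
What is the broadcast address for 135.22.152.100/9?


Network: 135.0.0.0/9
Host bits = 23
Set all host bits to 1:
Broadcast: 135.127.255.255


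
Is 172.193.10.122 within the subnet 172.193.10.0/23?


Subnet network: 172.193.10.0
Test IP AND mask: 172.193.10.0
Yes, 172.193.10.122 is in 172.193.10.0/23


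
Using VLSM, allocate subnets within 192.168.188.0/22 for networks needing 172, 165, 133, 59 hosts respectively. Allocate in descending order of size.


172 hosts -> /24 (254 usable): 192.168.188.0/24
165 hosts -> /24 (254 usable): 192.168.189.0/24
133 hosts -> /24 (254 usable): 192.168.190.0/24
59 hosts -> /26 (62 usable): 192.168.191.0/26
Allocation: 192.168.188.0/24 (172 hosts, 254 usable); 192.168.189.0/24 (165 hosts, 254 usable); 192.168.190.0/24 (133 hosts, 254 usable); 192.168.191.0/26 (59 hosts, 62 usable)


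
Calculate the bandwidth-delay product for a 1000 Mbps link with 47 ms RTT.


BDP = bandwidth * RTT
= 1000 Mbps * 47 ms
= 1000 * 1e6 * 47 / 1000 bits
= 47000000 bits
= 5875000 bytes
= 5737.3047 KB
BDP = 47000000 bits (5875000 bytes)


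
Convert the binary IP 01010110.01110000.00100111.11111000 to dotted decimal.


01010110 = 86
01110000 = 112
00100111 = 39
11111000 = 248
IP: 86.112.39.248


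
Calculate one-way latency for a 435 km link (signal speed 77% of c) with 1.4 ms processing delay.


Speed = 0.77 * 3e5 km/s = 231000 km/s
Propagation delay = 435 / 231000 = 0.0019 s = 1.8831 ms
Processing delay = 1.4 ms
Total one-way latency = 3.2831 ms


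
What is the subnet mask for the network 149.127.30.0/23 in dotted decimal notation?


/23 means 23 network bits, 9 host bits
Binary: 11111111111111111111111000000000
Mask: 255.255.254.0


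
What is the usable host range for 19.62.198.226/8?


Network: 19.0.0.0
Broadcast: 19.255.255.255
First usable = network + 1
Last usable = broadcast - 1
Range: 19.0.0.1 to 19.255.255.254


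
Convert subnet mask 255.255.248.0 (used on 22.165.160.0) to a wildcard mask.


Subnet mask: 255.255.248.0
Wildcard = 255.255.255.255 - subnet mask
255 - 255 = 0
255 - 255 = 0
255 - 248 = 7
255 - 0 = 255
Wildcard: 0.0.7.255


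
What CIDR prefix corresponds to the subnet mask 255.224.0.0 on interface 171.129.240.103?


Binary: 11111111.11100000.00000000.00000000
Count leading 1s
Prefix: /11


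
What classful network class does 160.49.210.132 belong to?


First octet: 160
Binary: 10100000
10xxxxxx -> Class B (128-191)
Class B, default mask 255.255.0.0 (/16)


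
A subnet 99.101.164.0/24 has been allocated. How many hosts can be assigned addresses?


Host bits = 32 - 24 = 8
Total addresses = 2^8 = 256
Usable = total - 2 (network and broadcast)
Usable hosts: 254


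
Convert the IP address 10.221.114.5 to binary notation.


10 = 00001010
221 = 11011101
114 = 01110010
5 = 00000101
Binary: 00001010.11011101.01110010.00000101


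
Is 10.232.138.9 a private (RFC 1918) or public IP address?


RFC 1918 private ranges:
  10.0.0.0/8 (10.0.0.0 - 10.255.255.255)
  172.16.0.0/12 (172.16.0.0 - 172.31.255.255)
  192.168.0.0/16 (192.168.0.0 - 192.168.255.255)
Private (in 10.0.0.0/8)


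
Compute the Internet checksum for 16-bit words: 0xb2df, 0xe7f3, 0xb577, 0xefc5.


Sum all words (with carry folding):
+ 0xb2df = 0xb2df
+ 0xe7f3 = 0x9ad3
+ 0xb577 = 0x504b
+ 0xefc5 = 0x4011
One's complement: ~0x4011
Checksum = 0xbfee


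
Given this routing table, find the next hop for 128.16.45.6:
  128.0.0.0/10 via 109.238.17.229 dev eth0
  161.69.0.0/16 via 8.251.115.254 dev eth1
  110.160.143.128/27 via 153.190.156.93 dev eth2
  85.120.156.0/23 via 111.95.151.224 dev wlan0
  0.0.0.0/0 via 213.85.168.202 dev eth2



Longest prefix match for 128.16.45.6:
  /10 128.0.0.0: MATCH
  /16 161.69.0.0: no
  /27 110.160.143.128: no
  /23 85.120.156.0: no
  /0 0.0.0.0: MATCH
Selected: next-hop 109.238.17.229 via eth0 (matched /10)


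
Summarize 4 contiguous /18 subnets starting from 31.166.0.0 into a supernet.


Original prefix: /18
Number of subnets: 4 = 2^2
New prefix = 18 - 2 = 16
Supernet: 31.166.0.0/16


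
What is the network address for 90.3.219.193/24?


IP:   01011010.00000011.11011011.11000001
Mask: 11111111.11111111.11111111.00000000
AND operation:
Net:  01011010.00000011.11011011.00000000
Network: 90.3.219.0/24


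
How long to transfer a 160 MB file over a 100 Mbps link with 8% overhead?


Effective throughput = 100 * (1 - 8/100) = 92 Mbps
File size in Mb = 160 * 8 = 1280 Mb
Time = 1280 / 92
Time = 13.913 seconds


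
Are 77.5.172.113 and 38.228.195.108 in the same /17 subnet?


Mask: 255.255.128.0
77.5.172.113 AND mask = 77.5.128.0
38.228.195.108 AND mask = 38.228.128.0
No, different subnets (77.5.128.0 vs 38.228.128.0)


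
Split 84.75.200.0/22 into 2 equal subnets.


New prefix = 22 + 1 = 23
Each subnet has 512 addresses
  84.75.200.0/23
  84.75.202.0/23
Subnets: 84.75.200.0/23, 84.75.202.0/23


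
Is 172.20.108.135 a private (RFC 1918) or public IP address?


RFC 1918 private ranges:
  10.0.0.0/8 (10.0.0.0 - 10.255.255.255)
  172.16.0.0/12 (172.16.0.0 - 172.31.255.255)
  192.168.0.0/16 (192.168.0.0 - 192.168.255.255)
Private (in 172.16.0.0/12)


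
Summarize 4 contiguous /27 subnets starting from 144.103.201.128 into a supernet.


Original prefix: /27
Number of subnets: 4 = 2^2
New prefix = 27 - 2 = 25
Supernet: 144.103.201.128/25


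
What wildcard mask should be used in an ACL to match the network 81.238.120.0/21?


Subnet mask: 255.255.248.0
Wildcard = 255.255.255.255 - subnet mask
255 - 255 = 0
255 - 255 = 0
255 - 248 = 7
255 - 0 = 255
Wildcard: 0.0.7.255


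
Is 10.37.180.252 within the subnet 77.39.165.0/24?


Subnet network: 77.39.165.0
Test IP AND mask: 10.37.180.0
No, 10.37.180.252 is not in 77.39.165.0/24


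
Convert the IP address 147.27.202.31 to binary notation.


147 = 10010011
27 = 00011011
202 = 11001010
31 = 00011111
Binary: 10010011.00011011.11001010.00011111


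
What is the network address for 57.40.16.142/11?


IP:   00111001.00101000.00010000.10001110
Mask: 11111111.11100000.00000000.00000000
AND operation:
Net:  00111001.00100000.00000000.00000000
Network: 57.32.0.0/11


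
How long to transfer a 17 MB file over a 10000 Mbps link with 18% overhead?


Effective throughput = 10000 * (1 - 18/100) = 8200 Mbps
File size in Mb = 17 * 8 = 136 Mb
Time = 136 / 8200
Time = 0.0166 seconds


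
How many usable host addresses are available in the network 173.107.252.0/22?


Host bits = 32 - 22 = 10
Total addresses = 2^10 = 1024
Usable = total - 2 (network and broadcast)
Usable hosts: 1022


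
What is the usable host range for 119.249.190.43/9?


Network: 119.128.0.0
Broadcast: 119.255.255.255
First usable = network + 1
Last usable = broadcast - 1
Range: 119.128.0.1 to 119.255.255.254


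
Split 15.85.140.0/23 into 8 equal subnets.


New prefix = 23 + 3 = 26
Each subnet has 64 addresses
  15.85.140.0/26
  15.85.140.64/26
  15.85.140.128/26
  15.85.140.192/26
  15.85.141.0/26
  15.85.141.64/26
  15.85.141.128/26
  15.85.141.192/26
Subnets: 15.85.140.0/26, 15.85.140.64/26, 15.85.140.128/26, 15.85.140.192/26, 15.85.141.0/26, 15.85.141.64/26, 15.85.141.128/26, 15.85.141.192/26


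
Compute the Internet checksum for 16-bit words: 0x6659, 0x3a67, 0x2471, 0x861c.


Sum all words (with carry folding):
+ 0x6659 = 0x6659
+ 0x3a67 = 0xa0c0
+ 0x2471 = 0xc531
+ 0x861c = 0x4b4e
One's complement: ~0x4b4e
Checksum = 0xb4b1


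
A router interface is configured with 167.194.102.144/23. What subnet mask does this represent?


/23 means 23 network bits, 9 host bits
Binary: 11111111111111111111111000000000
Mask: 255.255.254.0


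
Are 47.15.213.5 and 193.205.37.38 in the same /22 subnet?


Mask: 255.255.252.0
47.15.213.5 AND mask = 47.15.212.0
193.205.37.38 AND mask = 193.205.36.0
No, different subnets (47.15.212.0 vs 193.205.36.0)


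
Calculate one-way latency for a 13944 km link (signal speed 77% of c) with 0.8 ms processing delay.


Speed = 0.77 * 3e5 km/s = 231000 km/s
Propagation delay = 13944 / 231000 = 0.0604 s = 60.3636 ms
Processing delay = 0.8 ms
Total one-way latency = 61.1636 ms


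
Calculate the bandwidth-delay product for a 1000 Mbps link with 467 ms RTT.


BDP = bandwidth * RTT
= 1000 Mbps * 467 ms
= 1000 * 1e6 * 467 / 1000 bits
= 467000000 bits
= 58375000 bytes
= 57006.8359 KB
BDP = 467000000 bits (58375000 bytes)


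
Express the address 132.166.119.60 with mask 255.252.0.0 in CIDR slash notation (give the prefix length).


Binary: 11111111.11111100.00000000.00000000
Count leading 1s
Prefix: /14


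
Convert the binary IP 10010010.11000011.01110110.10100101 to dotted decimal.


10010010 = 146
11000011 = 195
01110110 = 118
10100101 = 165
IP: 146.195.118.165


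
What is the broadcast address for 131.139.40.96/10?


Network: 131.128.0.0/10
Host bits = 22
Set all host bits to 1:
Broadcast: 131.191.255.255


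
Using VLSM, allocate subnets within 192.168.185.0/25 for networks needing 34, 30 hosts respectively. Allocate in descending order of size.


34 hosts -> /26 (62 usable): 192.168.185.0/26
30 hosts -> /27 (30 usable): 192.168.185.64/27
Allocation: 192.168.185.0/26 (34 hosts, 62 usable); 192.168.185.64/27 (30 hosts, 30 usable)


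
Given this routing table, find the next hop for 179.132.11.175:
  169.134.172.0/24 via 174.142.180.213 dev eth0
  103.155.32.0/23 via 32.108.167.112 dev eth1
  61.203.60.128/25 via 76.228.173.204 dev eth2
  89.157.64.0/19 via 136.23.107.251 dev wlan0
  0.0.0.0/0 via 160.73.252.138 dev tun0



Longest prefix match for 179.132.11.175:
  /24 169.134.172.0: no
  /23 103.155.32.0: no
  /25 61.203.60.128: no
  /19 89.157.64.0: no
  /0 0.0.0.0: MATCH
Selected: next-hop 160.73.252.138 via tun0 (matched /0)


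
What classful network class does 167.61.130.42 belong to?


First octet: 167
Binary: 10100111
10xxxxxx -> Class B (128-191)
Class B, default mask 255.255.0.0 (/16)


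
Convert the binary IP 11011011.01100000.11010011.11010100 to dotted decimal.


11011011 = 219
01100000 = 96
11010011 = 211
11010100 = 212
IP: 219.96.211.212


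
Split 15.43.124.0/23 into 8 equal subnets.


New prefix = 23 + 3 = 26
Each subnet has 64 addresses
  15.43.124.0/26
  15.43.124.64/26
  15.43.124.128/26
  15.43.124.192/26
  15.43.125.0/26
  15.43.125.64/26
  15.43.125.128/26
  15.43.125.192/26
Subnets: 15.43.124.0/26, 15.43.124.64/26, 15.43.124.128/26, 15.43.124.192/26, 15.43.125.0/26, 15.43.125.64/26, 15.43.125.128/26, 15.43.125.192/26


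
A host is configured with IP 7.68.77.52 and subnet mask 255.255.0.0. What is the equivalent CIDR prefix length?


Binary: 11111111.11111111.00000000.00000000
Count leading 1s
Prefix: /16


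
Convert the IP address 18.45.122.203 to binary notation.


18 = 00010010
45 = 00101101
122 = 01111010
203 = 11001011
Binary: 00010010.00101101.01111010.11001011


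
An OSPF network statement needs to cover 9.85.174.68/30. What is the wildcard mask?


Subnet mask: 255.255.255.252
Wildcard = 255.255.255.255 - subnet mask
255 - 255 = 0
255 - 255 = 0
255 - 255 = 0
255 - 252 = 3
Wildcard: 0.0.0.3


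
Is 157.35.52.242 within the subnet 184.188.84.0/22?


Subnet network: 184.188.84.0
Test IP AND mask: 157.35.52.0
No, 157.35.52.242 is not in 184.188.84.0/22


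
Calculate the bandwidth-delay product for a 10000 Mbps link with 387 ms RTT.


BDP = bandwidth * RTT
= 10000 Mbps * 387 ms
= 10000 * 1e6 * 387 / 1000 bits
= 3870000000 bits
= 483750000 bytes
= 472412.1094 KB
BDP = 3870000000 bits (483750000 bytes)


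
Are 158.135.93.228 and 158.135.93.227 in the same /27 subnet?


Mask: 255.255.255.224
158.135.93.228 AND mask = 158.135.93.224
158.135.93.227 AND mask = 158.135.93.224
Yes, same subnet (158.135.93.224)


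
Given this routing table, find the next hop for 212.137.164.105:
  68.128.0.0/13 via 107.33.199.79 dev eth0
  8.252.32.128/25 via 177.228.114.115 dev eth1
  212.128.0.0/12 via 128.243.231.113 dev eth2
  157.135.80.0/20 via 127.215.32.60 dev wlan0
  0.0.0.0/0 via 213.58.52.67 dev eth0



Longest prefix match for 212.137.164.105:
  /13 68.128.0.0: no
  /25 8.252.32.128: no
  /12 212.128.0.0: MATCH
  /20 157.135.80.0: no
  /0 0.0.0.0: MATCH
Selected: next-hop 128.243.231.113 via eth2 (matched /12)


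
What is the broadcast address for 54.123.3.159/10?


Network: 54.64.0.0/10
Host bits = 22
Set all host bits to 1:
Broadcast: 54.127.255.255


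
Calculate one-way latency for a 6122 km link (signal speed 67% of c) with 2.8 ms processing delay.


Speed = 0.67 * 3e5 km/s = 201000 km/s
Propagation delay = 6122 / 201000 = 0.0305 s = 30.4577 ms
Processing delay = 2.8 ms
Total one-way latency = 33.2577 ms


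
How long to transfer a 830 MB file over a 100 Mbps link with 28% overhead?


Effective throughput = 100 * (1 - 28/100) = 72 Mbps
File size in Mb = 830 * 8 = 6640 Mb
Time = 6640 / 72
Time = 92.2222 seconds


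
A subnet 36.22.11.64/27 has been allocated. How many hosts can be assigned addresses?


Host bits = 32 - 27 = 5
Total addresses = 2^5 = 32
Usable = total - 2 (network and broadcast)
Usable hosts: 30


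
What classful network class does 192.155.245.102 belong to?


First octet: 192
Binary: 11000000
110xxxxx -> Class C (192-223)
Class C, default mask 255.255.255.0 (/24)


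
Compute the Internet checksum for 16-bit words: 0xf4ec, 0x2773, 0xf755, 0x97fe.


Sum all words (with carry folding):
+ 0xf4ec = 0xf4ec
+ 0x2773 = 0x1c60
+ 0xf755 = 0x13b6
+ 0x97fe = 0xabb4
One's complement: ~0xabb4
Checksum = 0x544b


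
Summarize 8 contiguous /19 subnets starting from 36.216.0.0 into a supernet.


Original prefix: /19
Number of subnets: 8 = 2^3
New prefix = 19 - 3 = 16
Supernet: 36.216.0.0/16


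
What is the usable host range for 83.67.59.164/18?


Network: 83.67.0.0
Broadcast: 83.67.63.255
First usable = network + 1
Last usable = broadcast - 1
Range: 83.67.0.1 to 83.67.63.254


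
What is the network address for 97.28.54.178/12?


IP:   01100001.00011100.00110110.10110010
Mask: 11111111.11110000.00000000.00000000
AND operation:
Net:  01100001.00010000.00000000.00000000
Network: 97.16.0.0/12


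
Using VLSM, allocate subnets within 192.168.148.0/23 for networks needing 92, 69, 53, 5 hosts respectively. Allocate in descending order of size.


92 hosts -> /25 (126 usable): 192.168.148.0/25
69 hosts -> /25 (126 usable): 192.168.148.128/25
53 hosts -> /26 (62 usable): 192.168.149.0/26
5 hosts -> /29 (6 usable): 192.168.149.64/29
Allocation: 192.168.148.0/25 (92 hosts, 126 usable); 192.168.148.128/25 (69 hosts, 126 usable); 192.168.149.0/26 (53 hosts, 62 usable); 192.168.149.64/29 (5 hosts, 6 usable)


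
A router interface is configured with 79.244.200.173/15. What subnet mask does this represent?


/15 means 15 network bits, 17 host bits
Binary: 11111111111111100000000000000000
Mask: 255.254.0.0


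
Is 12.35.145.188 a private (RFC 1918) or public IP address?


RFC 1918 private ranges:
  10.0.0.0/8 (10.0.0.0 - 10.255.255.255)
  172.16.0.0/12 (172.16.0.0 - 172.31.255.255)
  192.168.0.0/16 (192.168.0.0 - 192.168.255.255)
Public (not in any RFC 1918 range)


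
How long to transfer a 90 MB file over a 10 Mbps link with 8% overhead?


Effective throughput = 10 * (1 - 8/100) = 9.2 Mbps
File size in Mb = 90 * 8 = 720 Mb
Time = 720 / 9.2
Time = 78.2609 seconds


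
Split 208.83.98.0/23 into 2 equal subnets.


New prefix = 23 + 1 = 24
Each subnet has 256 addresses
  208.83.98.0/24
  208.83.99.0/24
Subnets: 208.83.98.0/24, 208.83.99.0/24


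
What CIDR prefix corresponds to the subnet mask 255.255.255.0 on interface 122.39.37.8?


Binary: 11111111.11111111.11111111.00000000
Count leading 1s
Prefix: /24


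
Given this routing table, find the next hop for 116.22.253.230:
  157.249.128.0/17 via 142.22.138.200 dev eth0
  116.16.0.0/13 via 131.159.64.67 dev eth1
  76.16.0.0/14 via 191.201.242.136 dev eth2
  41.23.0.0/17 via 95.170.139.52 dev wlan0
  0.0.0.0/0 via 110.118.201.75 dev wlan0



Longest prefix match for 116.22.253.230:
  /17 157.249.128.0: no
  /13 116.16.0.0: MATCH
  /14 76.16.0.0: no
  /17 41.23.0.0: no
  /0 0.0.0.0: MATCH
Selected: next-hop 131.159.64.67 via eth1 (matched /13)


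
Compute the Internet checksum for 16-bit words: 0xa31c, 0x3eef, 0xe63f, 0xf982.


Sum all words (with carry folding):
+ 0xa31c = 0xa31c
+ 0x3eef = 0xe20b
+ 0xe63f = 0xc84b
+ 0xf982 = 0xc1ce
One's complement: ~0xc1ce
Checksum = 0x3e31


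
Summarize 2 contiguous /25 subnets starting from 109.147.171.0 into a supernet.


Original prefix: /25
Number of subnets: 2 = 2^1
New prefix = 25 - 1 = 24
Supernet: 109.147.171.0/24


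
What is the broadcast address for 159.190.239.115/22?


Network: 159.190.236.0/22
Host bits = 10
Set all host bits to 1:
Broadcast: 159.190.239.255


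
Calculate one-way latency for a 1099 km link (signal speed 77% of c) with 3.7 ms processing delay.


Speed = 0.77 * 3e5 km/s = 231000 km/s
Propagation delay = 1099 / 231000 = 0.0048 s = 4.7576 ms
Processing delay = 3.7 ms
Total one-way latency = 8.4576 ms


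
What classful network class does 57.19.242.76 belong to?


First octet: 57
Binary: 00111001
0xxxxxxx -> Class A (1-126)
Class A, default mask 255.0.0.0 (/8)


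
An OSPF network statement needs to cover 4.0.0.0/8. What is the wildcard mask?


Subnet mask: 255.0.0.0
Wildcard = 255.255.255.255 - subnet mask
255 - 255 = 0
255 - 0 = 255
255 - 0 = 255
255 - 0 = 255
Wildcard: 0.255.255.255


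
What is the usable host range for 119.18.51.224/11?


Network: 119.0.0.0
Broadcast: 119.31.255.255
First usable = network + 1
Last usable = broadcast - 1
Range: 119.0.0.1 to 119.31.255.254


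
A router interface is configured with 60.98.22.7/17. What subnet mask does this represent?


/17 means 17 network bits, 15 host bits
Binary: 11111111111111111000000000000000
Mask: 255.255.128.0


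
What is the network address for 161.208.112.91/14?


IP:   10100001.11010000.01110000.01011011
Mask: 11111111.11111100.00000000.00000000
AND operation:
Net:  10100001.11010000.00000000.00000000
Network: 161.208.0.0/14


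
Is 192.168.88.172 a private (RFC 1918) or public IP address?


RFC 1918 private ranges:
  10.0.0.0/8 (10.0.0.0 - 10.255.255.255)
  172.16.0.0/12 (172.16.0.0 - 172.31.255.255)
  192.168.0.0/16 (192.168.0.0 - 192.168.255.255)
Private (in 192.168.0.0/16)


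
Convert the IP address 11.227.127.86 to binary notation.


11 = 00001011
227 = 11100011
127 = 01111111
86 = 01010110
Binary: 00001011.11100011.01111111.01010110


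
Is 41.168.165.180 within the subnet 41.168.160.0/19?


Subnet network: 41.168.160.0
Test IP AND mask: 41.168.160.0
Yes, 41.168.165.180 is in 41.168.160.0/19


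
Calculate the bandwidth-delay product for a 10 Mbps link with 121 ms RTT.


BDP = bandwidth * RTT
= 10 Mbps * 121 ms
= 10 * 1e6 * 121 / 1000 bits
= 1210000 bits
= 151250 bytes
= 147.7051 KB
BDP = 1210000 bits (151250 bytes)


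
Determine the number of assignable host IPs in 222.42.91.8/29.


Host bits = 32 - 29 = 3
Total addresses = 2^3 = 8
Usable = total - 2 (network and broadcast)
Usable hosts: 6


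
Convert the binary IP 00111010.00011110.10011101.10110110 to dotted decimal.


00111010 = 58
00011110 = 30
10011101 = 157
10110110 = 182
IP: 58.30.157.182


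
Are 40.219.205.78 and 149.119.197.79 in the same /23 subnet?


Mask: 255.255.254.0
40.219.205.78 AND mask = 40.219.204.0
149.119.197.79 AND mask = 149.119.196.0
No, different subnets (40.219.204.0 vs 149.119.196.0)


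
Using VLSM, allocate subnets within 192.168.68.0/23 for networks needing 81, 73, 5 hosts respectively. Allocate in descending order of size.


81 hosts -> /25 (126 usable): 192.168.68.0/25
73 hosts -> /25 (126 usable): 192.168.68.128/25
5 hosts -> /29 (6 usable): 192.168.69.0/29
Allocation: 192.168.68.0/25 (81 hosts, 126 usable); 192.168.68.128/25 (73 hosts, 126 usable); 192.168.69.0/29 (5 hosts, 6 usable)


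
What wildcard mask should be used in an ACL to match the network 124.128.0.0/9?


Subnet mask: 255.128.0.0
Wildcard = 255.255.255.255 - subnet mask
255 - 255 = 0
255 - 128 = 127
255 - 0 = 255
255 - 0 = 255
Wildcard: 0.127.255.255


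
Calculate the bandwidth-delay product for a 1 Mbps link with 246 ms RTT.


BDP = bandwidth * RTT
= 1 Mbps * 246 ms
= 1 * 1e6 * 246 / 1000 bits
= 246000 bits
= 30750 bytes
= 30.0293 KB
BDP = 246000 bits (30750 bytes)


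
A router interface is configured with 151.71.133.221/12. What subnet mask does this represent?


/12 means 12 network bits, 20 host bits
Binary: 11111111111100000000000000000000
Mask: 255.240.0.0


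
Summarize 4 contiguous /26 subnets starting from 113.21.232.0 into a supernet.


Original prefix: /26
Number of subnets: 4 = 2^2
New prefix = 26 - 2 = 24
Supernet: 113.21.232.0/24


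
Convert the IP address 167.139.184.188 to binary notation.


167 = 10100111
139 = 10001011
184 = 10111000
188 = 10111100
Binary: 10100111.10001011.10111000.10111100


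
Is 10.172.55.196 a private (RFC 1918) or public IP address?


RFC 1918 private ranges:
  10.0.0.0/8 (10.0.0.0 - 10.255.255.255)
  172.16.0.0/12 (172.16.0.0 - 172.31.255.255)
  192.168.0.0/16 (192.168.0.0 - 192.168.255.255)
Private (in 10.0.0.0/8)


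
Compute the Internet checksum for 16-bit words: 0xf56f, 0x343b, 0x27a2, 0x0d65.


Sum all words (with carry folding):
+ 0xf56f = 0xf56f
+ 0x343b = 0x29ab
+ 0x27a2 = 0x514d
+ 0x0d65 = 0x5eb2
One's complement: ~0x5eb2
Checksum = 0xa14d


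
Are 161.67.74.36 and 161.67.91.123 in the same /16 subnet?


Mask: 255.255.0.0
161.67.74.36 AND mask = 161.67.0.0
161.67.91.123 AND mask = 161.67.0.0
Yes, same subnet (161.67.0.0)


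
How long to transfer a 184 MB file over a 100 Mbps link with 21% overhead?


Effective throughput = 100 * (1 - 21/100) = 79 Mbps
File size in Mb = 184 * 8 = 1472 Mb
Time = 1472 / 79
Time = 18.6329 seconds


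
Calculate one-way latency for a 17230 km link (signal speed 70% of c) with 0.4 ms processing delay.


Speed = 0.7 * 3e5 km/s = 210000 km/s
Propagation delay = 17230 / 210000 = 0.082 s = 82.0476 ms
Processing delay = 0.4 ms
Total one-way latency = 82.4476 ms


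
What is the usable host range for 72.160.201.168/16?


Network: 72.160.0.0
Broadcast: 72.160.255.255
First usable = network + 1
Last usable = broadcast - 1
Range: 72.160.0.1 to 72.160.255.254


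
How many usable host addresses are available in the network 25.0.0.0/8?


Host bits = 32 - 8 = 24
Total addresses = 2^24 = 16777216
Usable = total - 2 (network and broadcast)
Usable hosts: 16777214


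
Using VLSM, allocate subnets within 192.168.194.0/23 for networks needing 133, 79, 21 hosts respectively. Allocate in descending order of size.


133 hosts -> /24 (254 usable): 192.168.194.0/24
79 hosts -> /25 (126 usable): 192.168.195.0/25
21 hosts -> /27 (30 usable): 192.168.195.128/27
Allocation: 192.168.194.0/24 (133 hosts, 254 usable); 192.168.195.0/25 (79 hosts, 126 usable); 192.168.195.128/27 (21 hosts, 30 usable)


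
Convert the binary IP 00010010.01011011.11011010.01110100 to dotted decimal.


00010010 = 18
01011011 = 91
11011010 = 218
01110100 = 116
IP: 18.91.218.116


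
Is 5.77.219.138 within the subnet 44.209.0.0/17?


Subnet network: 44.209.0.0
Test IP AND mask: 5.77.128.0
No, 5.77.219.138 is not in 44.209.0.0/17


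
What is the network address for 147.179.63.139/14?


IP:   10010011.10110011.00111111.10001011
Mask: 11111111.11111100.00000000.00000000
AND operation:
Net:  10010011.10110000.00000000.00000000
Network: 147.176.0.0/14


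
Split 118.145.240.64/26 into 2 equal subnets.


New prefix = 26 + 1 = 27
Each subnet has 32 addresses
  118.145.240.64/27
  118.145.240.96/27
Subnets: 118.145.240.64/27, 118.145.240.96/27


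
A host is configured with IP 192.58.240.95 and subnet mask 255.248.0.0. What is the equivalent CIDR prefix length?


Binary: 11111111.11111000.00000000.00000000
Count leading 1s
Prefix: /13


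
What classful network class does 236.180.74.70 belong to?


First octet: 236
Binary: 11101100
1110xxxx -> Class D (224-239)
Class D (multicast), default mask N/A


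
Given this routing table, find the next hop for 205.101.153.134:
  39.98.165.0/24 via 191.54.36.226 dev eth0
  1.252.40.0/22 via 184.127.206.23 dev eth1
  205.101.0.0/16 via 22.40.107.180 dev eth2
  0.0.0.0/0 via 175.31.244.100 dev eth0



Longest prefix match for 205.101.153.134:
  /24 39.98.165.0: no
  /22 1.252.40.0: no
  /16 205.101.0.0: MATCH
  /0 0.0.0.0: MATCH
Selected: next-hop 22.40.107.180 via eth2 (matched /16)


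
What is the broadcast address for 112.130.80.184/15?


Network: 112.130.0.0/15
Host bits = 17
Set all host bits to 1:
Broadcast: 112.131.255.255


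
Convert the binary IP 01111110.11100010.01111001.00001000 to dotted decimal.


01111110 = 126
11100010 = 226
01111001 = 121
00001000 = 8
IP: 126.226.121.8


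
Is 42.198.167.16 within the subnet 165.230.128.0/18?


Subnet network: 165.230.128.0
Test IP AND mask: 42.198.128.0
No, 42.198.167.16 is not in 165.230.128.0/18


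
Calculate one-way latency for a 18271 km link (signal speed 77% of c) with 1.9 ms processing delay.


Speed = 0.77 * 3e5 km/s = 231000 km/s
Propagation delay = 18271 / 231000 = 0.0791 s = 79.0952 ms
Processing delay = 1.9 ms
Total one-way latency = 80.9952 ms


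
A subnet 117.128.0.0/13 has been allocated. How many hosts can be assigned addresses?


Host bits = 32 - 13 = 19
Total addresses = 2^19 = 524288
Usable = total - 2 (network and broadcast)
Usable hosts: 524286


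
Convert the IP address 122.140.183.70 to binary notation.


122 = 01111010
140 = 10001100
183 = 10110111
70 = 01000110
Binary: 01111010.10001100.10110111.01000110
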